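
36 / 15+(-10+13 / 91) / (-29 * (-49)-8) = 39449/16485 = 2.39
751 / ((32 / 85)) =63835/32 = 1994.84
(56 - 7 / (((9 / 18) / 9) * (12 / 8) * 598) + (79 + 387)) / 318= 26006/15847 = 1.64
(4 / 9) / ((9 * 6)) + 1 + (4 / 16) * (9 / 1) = 3167/972 = 3.26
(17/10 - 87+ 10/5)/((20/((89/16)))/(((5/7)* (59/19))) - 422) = 4374083/22074100 = 0.20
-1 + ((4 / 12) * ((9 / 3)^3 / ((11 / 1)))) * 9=70/11 = 6.36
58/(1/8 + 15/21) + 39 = 5081/47 = 108.11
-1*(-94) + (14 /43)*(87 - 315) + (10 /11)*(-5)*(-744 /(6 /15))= 4008350/473 = 8474.31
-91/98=-0.93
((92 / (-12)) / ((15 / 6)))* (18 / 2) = -138/5 = -27.60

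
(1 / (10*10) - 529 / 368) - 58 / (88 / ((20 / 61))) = -441141/268400 = -1.64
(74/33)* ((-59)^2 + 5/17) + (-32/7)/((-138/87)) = 705354652/90321 = 7809.42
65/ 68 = 0.96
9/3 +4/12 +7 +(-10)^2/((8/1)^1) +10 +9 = 251/6 = 41.83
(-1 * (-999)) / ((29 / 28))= 27972/29 = 964.55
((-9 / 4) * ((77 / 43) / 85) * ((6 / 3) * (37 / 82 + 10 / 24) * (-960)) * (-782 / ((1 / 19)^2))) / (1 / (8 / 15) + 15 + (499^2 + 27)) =-871161984/9729997 = -89.53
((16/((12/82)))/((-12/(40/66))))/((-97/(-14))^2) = -321440/2794473 = -0.12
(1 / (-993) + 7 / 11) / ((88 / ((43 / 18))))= 0.02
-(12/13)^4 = -20736/28561 = -0.73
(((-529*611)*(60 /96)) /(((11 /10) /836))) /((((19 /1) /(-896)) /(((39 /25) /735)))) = 537836416/35 = 15366754.74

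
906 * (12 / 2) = 5436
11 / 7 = 1.57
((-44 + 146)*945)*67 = 6458130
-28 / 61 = -0.46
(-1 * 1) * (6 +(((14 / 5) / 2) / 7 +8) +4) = -91/5 = -18.20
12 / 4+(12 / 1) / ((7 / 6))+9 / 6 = 14.79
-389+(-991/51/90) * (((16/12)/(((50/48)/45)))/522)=-129457403/332775 = -389.02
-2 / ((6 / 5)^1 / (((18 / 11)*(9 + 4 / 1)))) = -390/11 = -35.45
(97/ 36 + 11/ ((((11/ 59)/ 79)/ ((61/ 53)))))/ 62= 10240697/118296 = 86.57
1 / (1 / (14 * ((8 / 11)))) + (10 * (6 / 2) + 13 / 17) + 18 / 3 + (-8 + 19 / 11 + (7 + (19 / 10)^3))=10197633/187000 = 54.53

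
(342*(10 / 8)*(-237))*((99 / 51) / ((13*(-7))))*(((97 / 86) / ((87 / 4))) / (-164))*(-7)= 4.78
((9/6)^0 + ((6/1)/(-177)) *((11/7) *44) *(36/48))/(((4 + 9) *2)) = -313/10738 = -0.03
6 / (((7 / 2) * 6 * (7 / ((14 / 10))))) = 2/35 = 0.06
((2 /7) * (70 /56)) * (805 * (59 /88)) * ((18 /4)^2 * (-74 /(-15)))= 6778215/352 = 19256.29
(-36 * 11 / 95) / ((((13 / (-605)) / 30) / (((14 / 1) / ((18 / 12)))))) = 13416480/247 = 54317.73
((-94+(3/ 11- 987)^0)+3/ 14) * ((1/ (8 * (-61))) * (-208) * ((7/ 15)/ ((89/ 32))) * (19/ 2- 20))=1891344/27145 = 69.68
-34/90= -17/45 = -0.38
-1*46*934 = -42964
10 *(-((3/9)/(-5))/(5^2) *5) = 2/15 = 0.13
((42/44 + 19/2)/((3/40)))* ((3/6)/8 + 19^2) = 3321775/66 = 50329.92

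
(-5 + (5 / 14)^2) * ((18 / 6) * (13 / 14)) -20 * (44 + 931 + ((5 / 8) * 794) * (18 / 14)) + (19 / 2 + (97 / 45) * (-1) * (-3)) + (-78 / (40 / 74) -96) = -267528647/8232 = -32498.62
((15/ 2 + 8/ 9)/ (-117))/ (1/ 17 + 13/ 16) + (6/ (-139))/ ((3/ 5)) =-5350114/34688979 = -0.15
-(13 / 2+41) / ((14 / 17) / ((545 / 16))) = -880175/448 = -1964.68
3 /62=0.05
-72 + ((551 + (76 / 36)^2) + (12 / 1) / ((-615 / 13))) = 483.20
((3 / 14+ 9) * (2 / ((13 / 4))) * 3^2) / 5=4644/455 = 10.21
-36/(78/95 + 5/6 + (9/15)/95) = -102600/4733 = -21.68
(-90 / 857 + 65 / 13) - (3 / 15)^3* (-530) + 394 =8637167/21425 = 403.13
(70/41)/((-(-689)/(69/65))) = 966/367237 = 0.00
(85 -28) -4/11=623/11 = 56.64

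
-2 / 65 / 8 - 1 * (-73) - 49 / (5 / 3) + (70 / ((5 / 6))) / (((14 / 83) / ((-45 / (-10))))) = 118799/52 = 2284.60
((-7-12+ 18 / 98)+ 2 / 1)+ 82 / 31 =-21526/1519 = -14.17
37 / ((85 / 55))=407/17 = 23.94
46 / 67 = 0.69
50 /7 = 7.14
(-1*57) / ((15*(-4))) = 19/20 = 0.95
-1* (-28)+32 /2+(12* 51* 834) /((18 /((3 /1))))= 85112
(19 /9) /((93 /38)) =722/837 = 0.86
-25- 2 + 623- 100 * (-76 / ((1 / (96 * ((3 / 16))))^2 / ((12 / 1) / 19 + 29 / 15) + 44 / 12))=772589116/289571 = 2668.05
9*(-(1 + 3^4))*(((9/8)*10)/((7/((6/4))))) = -49815/28 = -1779.11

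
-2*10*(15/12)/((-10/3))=15/2 = 7.50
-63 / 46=-1.37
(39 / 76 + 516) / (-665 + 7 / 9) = -353295/454328 = -0.78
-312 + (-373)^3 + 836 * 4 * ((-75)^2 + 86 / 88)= -33082161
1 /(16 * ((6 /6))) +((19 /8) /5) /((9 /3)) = 53/240 = 0.22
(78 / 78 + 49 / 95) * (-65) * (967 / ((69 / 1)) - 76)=2668848/437 = 6107.20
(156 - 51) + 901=1006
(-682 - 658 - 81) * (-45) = 63945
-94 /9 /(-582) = 47/2619 = 0.02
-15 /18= -5/6 = -0.83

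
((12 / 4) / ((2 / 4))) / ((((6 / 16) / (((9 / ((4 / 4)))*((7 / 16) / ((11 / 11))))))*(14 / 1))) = 9/2 = 4.50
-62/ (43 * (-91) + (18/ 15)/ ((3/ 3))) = 310/19559 = 0.02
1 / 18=0.06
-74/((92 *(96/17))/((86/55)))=-27047/121440 = -0.22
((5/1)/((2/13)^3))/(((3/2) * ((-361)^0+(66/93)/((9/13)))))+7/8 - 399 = 48737/904 = 53.91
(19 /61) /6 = 19/366 = 0.05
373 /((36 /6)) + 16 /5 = 1961/30 = 65.37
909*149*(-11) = -1489851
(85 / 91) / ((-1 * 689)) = -85/62699 = 0.00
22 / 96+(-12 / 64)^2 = 0.26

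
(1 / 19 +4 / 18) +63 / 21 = 560/171 = 3.27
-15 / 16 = -0.94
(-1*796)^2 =633616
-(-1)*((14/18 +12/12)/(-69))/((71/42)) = -224/14697 = -0.02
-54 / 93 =-0.58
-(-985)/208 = 985/208 = 4.74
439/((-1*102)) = -439/102 = -4.30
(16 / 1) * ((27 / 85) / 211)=0.02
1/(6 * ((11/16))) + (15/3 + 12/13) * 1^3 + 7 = 5648/429 = 13.17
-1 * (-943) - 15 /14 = 13187/14 = 941.93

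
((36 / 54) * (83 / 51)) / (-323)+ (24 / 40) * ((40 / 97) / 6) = 181574/4793643 = 0.04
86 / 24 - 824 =-9845/12 = -820.42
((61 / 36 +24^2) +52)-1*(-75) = 25369/36 = 704.69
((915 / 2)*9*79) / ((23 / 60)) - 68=19515386/23 = 848495.04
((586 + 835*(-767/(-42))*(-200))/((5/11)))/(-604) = 352177067/31710 = 11106.18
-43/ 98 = -0.44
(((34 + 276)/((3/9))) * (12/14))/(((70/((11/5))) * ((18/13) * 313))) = 4433/76685 = 0.06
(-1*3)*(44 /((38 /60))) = -3960/19 = -208.42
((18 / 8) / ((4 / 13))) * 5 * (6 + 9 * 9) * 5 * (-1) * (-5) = 1272375/16 = 79523.44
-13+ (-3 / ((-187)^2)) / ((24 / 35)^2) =-87283849/6714048 = -13.00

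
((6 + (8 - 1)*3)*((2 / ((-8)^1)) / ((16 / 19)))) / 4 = -513/256 = -2.00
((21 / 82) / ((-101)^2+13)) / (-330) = -7/92130280 = 0.00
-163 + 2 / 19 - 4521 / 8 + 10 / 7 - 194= -979509/1064 = -920.59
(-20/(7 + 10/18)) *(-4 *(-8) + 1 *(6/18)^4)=-12965/153 = -84.74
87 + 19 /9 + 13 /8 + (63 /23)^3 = 97490395/876024 = 111.29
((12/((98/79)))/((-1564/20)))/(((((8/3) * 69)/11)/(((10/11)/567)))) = -1975/166568346 = 0.00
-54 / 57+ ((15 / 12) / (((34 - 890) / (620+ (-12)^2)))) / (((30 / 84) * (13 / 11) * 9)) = -1180801/951444 = -1.24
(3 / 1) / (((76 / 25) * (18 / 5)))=125/456 = 0.27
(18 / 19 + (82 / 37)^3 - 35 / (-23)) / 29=0.46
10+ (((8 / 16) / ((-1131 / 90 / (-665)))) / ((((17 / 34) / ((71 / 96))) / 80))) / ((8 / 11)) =13014285/3016 = 4315.08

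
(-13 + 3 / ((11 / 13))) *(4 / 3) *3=-416/11 = -37.82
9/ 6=3/2 = 1.50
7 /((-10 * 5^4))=-7/6250 = 0.00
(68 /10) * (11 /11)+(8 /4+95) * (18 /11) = 9104/55 = 165.53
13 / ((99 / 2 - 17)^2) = 4/325 = 0.01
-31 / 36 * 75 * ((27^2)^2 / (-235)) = 27457785/188 = 146052.05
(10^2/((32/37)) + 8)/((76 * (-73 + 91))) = 0.09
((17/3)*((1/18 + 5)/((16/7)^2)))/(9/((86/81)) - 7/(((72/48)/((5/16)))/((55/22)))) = 250733/220896 = 1.14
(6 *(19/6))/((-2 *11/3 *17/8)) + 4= 520/187 = 2.78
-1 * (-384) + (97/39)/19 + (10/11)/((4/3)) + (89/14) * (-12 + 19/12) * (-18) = 359864663/228228 = 1576.78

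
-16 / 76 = -4/19 = -0.21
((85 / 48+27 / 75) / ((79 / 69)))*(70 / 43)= 411677/135880 = 3.03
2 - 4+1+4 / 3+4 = 13/3 = 4.33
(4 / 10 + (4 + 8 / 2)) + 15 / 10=99/10 = 9.90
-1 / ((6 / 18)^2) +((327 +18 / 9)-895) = -575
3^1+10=13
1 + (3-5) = -1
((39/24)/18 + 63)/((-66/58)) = -263465/4752 = -55.44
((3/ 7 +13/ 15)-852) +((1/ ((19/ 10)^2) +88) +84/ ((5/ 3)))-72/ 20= -5425174/7581 = -715.63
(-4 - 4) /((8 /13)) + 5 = -8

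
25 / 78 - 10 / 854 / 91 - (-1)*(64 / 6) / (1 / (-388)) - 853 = -387897485/77714 = -4991.35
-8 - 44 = -52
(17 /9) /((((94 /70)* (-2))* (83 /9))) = -595/7802 = -0.08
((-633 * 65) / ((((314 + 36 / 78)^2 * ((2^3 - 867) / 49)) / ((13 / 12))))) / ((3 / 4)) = 30131855/878901312 = 0.03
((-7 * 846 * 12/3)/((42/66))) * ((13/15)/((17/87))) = -14033448/85 = -165099.39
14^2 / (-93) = -196/93 = -2.11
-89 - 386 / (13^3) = -195919/2197 = -89.18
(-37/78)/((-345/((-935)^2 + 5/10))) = 21564229/17940 = 1202.02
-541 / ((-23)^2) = -541/529 = -1.02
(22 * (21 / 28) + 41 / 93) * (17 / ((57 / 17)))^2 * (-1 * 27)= -263174671/22382 = -11758.32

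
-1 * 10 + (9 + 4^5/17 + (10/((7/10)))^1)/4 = 10.88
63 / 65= 0.97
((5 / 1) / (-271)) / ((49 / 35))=-25/1897 = -0.01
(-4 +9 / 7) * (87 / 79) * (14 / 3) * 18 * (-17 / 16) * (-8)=-168606/79 = -2134.25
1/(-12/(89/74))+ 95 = 84271/888 = 94.90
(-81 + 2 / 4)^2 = 25921/4 = 6480.25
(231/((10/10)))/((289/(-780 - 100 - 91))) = -776.13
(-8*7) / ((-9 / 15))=280/3 = 93.33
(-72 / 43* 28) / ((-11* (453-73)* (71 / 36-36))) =-2592/7863625 = 0.00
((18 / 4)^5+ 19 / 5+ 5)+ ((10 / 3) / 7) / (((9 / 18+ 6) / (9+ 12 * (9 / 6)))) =1856.06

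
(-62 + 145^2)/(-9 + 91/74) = -1551262/575 = -2697.85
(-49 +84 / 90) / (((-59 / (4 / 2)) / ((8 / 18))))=5768/7965 = 0.72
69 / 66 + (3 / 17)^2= 6845/6358 = 1.08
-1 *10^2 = -100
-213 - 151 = -364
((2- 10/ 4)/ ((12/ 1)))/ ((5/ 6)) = -1/20 = -0.05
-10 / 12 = -5/6 = -0.83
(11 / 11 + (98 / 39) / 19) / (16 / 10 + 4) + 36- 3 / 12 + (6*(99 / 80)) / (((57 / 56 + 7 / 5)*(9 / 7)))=134637047/3511599 = 38.34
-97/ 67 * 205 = -296.79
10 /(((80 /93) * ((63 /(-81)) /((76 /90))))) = -1767/140 = -12.62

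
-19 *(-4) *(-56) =-4256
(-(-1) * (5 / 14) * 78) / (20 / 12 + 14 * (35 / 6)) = 117/350 = 0.33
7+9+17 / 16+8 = 401/16 = 25.06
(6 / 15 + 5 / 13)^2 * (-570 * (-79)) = 23424606/845 = 27721.43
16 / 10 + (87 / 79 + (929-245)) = 271247/395 = 686.70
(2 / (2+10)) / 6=1/36 = 0.03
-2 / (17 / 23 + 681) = -23/7840 = 0.00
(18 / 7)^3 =5832/343 = 17.00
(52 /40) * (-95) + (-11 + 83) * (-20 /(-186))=-7177/62 = -115.76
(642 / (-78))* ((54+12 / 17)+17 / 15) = -1523573/3315 = -459.60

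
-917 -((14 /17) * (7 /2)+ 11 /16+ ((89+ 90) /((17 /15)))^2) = -119604315/4624 = -25865.99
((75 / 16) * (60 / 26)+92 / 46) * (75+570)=859785/104 = 8267.16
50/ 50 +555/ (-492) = -21/164 = -0.13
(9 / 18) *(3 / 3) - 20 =-39/2 = -19.50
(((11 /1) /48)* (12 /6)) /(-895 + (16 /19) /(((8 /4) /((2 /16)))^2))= -418/816237 = 0.00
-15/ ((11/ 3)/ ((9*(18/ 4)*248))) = -451980/11 = -41089.09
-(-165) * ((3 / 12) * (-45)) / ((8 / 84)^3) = -68762925/32 = -2148841.41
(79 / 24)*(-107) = -8453/24 = -352.21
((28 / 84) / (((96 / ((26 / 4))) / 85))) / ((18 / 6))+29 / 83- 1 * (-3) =572099/143424 = 3.99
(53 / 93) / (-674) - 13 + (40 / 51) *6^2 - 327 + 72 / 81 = -993804919/3196782 = -310.88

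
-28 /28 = -1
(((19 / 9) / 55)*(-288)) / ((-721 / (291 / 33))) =58976/436205 = 0.14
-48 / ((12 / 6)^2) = -12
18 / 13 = 1.38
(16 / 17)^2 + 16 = 4880/289 = 16.89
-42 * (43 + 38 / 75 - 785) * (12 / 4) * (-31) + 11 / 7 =-506847493/175 = -2896271.39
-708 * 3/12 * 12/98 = -21.67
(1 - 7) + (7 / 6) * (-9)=-16.50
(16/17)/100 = 4/425 = 0.01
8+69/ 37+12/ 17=6649/629 = 10.57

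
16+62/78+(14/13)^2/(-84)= 2836/169 = 16.78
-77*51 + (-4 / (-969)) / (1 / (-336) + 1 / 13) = -3926.94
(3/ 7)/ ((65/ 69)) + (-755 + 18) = -335128/455 = -736.55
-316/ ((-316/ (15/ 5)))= 3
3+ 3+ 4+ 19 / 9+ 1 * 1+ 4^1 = 154/9 = 17.11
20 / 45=4/9 = 0.44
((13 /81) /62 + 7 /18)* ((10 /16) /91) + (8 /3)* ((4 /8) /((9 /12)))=3254707/1828008 = 1.78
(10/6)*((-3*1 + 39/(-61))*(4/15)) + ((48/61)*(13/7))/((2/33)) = 28816/1281 = 22.49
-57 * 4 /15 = -76/5 = -15.20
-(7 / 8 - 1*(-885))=-7087/8 = -885.88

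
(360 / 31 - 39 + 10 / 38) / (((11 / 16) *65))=-255616/421135 = -0.61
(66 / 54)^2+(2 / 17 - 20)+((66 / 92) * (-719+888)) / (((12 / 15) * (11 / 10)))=15123943/126684 = 119.38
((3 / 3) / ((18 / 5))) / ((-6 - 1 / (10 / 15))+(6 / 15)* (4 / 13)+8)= 325/729 = 0.45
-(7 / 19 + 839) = -15948/19 = -839.37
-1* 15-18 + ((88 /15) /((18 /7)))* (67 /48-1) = -51997/1620 = -32.10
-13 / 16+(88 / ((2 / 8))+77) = 6851/16 = 428.19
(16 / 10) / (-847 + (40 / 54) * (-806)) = -216/194945 = 0.00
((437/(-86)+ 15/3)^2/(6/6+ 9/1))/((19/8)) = 49/175655 = 0.00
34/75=0.45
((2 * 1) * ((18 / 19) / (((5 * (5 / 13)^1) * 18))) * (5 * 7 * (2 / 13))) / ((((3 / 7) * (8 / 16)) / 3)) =392/95 = 4.13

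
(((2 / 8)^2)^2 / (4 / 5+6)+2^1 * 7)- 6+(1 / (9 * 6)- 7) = 239495/235008 = 1.02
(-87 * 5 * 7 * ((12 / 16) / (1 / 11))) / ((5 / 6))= -60291/2 = -30145.50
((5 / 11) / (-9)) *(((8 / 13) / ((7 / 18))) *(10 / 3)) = -800/3003 = -0.27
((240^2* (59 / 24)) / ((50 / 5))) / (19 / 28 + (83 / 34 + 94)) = 6740160/46229 = 145.80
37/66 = 0.56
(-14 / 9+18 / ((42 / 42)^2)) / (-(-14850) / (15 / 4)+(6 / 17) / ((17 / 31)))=21386/5150817 = 0.00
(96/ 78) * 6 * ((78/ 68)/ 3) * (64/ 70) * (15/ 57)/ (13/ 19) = 1536/1547 = 0.99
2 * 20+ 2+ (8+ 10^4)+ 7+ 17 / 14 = 140815/14 = 10058.21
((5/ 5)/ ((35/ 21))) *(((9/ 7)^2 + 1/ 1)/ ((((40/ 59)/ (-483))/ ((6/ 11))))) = -476307/770 = -618.58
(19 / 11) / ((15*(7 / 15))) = 19/77 = 0.25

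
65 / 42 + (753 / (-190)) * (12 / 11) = -121831/43890 = -2.78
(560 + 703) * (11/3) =4631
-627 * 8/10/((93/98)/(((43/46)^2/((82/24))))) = -454454616/3361795 = -135.18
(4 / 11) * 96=384/11 = 34.91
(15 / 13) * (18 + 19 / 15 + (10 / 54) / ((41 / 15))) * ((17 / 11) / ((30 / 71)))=1656004/20295 = 81.60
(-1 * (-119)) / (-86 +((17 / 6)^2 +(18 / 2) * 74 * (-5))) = -4284/122687 = -0.03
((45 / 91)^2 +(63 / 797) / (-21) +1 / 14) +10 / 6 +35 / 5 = 355560809/39599742 = 8.98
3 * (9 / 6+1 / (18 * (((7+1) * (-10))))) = 4.50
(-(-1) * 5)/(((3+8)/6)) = 30/11 = 2.73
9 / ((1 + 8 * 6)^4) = 9/5764801 = 0.00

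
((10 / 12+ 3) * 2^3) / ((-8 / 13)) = -299/6 = -49.83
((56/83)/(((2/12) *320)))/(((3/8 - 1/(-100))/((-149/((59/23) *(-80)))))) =10281/430936 = 0.02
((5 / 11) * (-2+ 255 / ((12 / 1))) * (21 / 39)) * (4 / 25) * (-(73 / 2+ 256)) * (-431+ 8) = 186543/2 = 93271.50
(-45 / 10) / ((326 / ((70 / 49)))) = -45/2282 = -0.02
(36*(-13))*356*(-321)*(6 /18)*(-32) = -570465792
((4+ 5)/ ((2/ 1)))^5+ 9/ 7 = 413631/224 = 1846.57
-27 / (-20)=27/20 = 1.35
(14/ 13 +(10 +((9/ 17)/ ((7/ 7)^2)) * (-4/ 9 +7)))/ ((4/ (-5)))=-16075/884 = -18.18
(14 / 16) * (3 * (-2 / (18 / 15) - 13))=-77/2 = -38.50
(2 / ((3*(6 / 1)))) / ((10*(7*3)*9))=1/17010 = 0.00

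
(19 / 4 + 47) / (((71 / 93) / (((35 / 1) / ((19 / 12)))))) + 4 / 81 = 163735151/109269 = 1498.46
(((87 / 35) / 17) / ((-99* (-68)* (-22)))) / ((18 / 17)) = -29/31101840 = 0.00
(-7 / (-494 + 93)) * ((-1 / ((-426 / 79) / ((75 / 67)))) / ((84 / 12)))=1975/3815114 = 0.00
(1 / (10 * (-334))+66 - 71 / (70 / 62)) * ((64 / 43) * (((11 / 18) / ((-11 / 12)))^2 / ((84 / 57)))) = 4426544/3166821 = 1.40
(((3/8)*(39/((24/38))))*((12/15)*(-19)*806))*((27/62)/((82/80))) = -4941729/41 = -120529.98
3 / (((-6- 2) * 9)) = -1/24 = -0.04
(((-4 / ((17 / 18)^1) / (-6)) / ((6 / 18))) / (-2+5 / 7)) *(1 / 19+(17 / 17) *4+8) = -19.85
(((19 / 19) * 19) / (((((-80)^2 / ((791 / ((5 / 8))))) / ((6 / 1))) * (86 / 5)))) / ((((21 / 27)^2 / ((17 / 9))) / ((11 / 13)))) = 10840203/3130400 = 3.46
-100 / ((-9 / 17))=1700/9 = 188.89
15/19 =0.79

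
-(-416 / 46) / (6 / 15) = 520/23 = 22.61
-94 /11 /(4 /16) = -376/11 = -34.18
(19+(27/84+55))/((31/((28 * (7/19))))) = 24.73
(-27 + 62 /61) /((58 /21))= -33285/3538 = -9.41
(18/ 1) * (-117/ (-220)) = 9.57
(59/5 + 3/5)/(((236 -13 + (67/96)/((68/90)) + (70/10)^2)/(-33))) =-2226048/1484705 = -1.50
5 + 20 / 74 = 195/37 = 5.27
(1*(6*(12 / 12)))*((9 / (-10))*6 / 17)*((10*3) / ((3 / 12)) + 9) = -20898/85 = -245.86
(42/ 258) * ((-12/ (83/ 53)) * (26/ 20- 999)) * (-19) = -421967238/17845 = -23646.24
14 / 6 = 7/3 = 2.33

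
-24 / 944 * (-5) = 15/118 = 0.13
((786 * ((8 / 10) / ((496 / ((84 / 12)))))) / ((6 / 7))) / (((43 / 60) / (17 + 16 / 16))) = 346626/1333 = 260.03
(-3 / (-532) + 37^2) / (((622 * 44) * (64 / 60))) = 10924665/232956416 = 0.05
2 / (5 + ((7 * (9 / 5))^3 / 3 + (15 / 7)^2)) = 12250/4142851 = 0.00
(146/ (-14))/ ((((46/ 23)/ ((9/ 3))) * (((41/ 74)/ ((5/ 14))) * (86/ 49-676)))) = 0.01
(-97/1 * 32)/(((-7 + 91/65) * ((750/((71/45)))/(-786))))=-7217576/7875 = -916.52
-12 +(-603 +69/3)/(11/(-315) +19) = -4386/103 = -42.58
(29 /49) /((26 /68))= 986/637 = 1.55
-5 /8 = -0.62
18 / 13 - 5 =-47/13 = -3.62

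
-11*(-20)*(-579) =-127380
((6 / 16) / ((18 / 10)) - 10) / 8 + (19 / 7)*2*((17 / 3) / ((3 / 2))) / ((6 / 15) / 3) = 205075/1344 = 152.59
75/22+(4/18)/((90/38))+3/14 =115921/31185 = 3.72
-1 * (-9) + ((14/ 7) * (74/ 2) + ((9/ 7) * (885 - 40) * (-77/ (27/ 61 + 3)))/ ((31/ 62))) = -339616/7 = -48516.57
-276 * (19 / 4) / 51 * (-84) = 36708/17 = 2159.29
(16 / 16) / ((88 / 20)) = 5/22 = 0.23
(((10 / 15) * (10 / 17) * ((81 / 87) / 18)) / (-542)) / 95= -1/2538457 = 0.00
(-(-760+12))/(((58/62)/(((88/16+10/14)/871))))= 34782/6097 = 5.70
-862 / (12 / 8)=-1724/3 = -574.67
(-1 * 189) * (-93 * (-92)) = -1617084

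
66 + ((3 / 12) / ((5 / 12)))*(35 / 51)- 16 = 857/17 = 50.41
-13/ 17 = -0.76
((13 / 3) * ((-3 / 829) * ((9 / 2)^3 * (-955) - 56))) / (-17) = -532727/6632 = -80.33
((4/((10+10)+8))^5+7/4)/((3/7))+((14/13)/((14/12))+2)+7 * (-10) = -23594575/374556 = -62.99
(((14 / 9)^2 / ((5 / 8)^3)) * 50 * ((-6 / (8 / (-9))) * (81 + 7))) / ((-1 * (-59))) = 4415488/885 = 4989.25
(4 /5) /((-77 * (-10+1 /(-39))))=156/150535 = 0.00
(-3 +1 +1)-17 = -18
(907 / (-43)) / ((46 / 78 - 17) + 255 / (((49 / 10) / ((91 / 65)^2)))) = -35373/143534 = -0.25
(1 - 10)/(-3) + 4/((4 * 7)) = 22/7 = 3.14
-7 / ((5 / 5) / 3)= -21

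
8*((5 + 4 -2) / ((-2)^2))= 14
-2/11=-0.18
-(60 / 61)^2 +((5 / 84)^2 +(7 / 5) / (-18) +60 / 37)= 312971193/539693840 = 0.58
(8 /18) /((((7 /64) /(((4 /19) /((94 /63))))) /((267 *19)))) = 136704/47 = 2908.60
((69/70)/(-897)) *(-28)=2/65 = 0.03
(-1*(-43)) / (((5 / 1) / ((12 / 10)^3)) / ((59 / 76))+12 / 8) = 68499/8327 = 8.23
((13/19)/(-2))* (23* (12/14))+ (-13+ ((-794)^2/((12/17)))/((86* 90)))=295378229/3088260 = 95.65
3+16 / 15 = 61/15 = 4.07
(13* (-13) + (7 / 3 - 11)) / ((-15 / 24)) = 284.27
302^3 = 27543608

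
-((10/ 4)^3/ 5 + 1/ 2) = -29/8 = -3.62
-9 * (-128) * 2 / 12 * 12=2304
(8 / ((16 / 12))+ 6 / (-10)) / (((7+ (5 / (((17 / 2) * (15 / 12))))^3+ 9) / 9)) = 1193859/395600 = 3.02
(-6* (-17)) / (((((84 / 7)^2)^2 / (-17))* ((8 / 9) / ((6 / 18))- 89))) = 289/298368 = 0.00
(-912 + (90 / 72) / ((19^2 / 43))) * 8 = -2633426/361 = -7294.81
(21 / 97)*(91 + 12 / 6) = 1953/97 = 20.13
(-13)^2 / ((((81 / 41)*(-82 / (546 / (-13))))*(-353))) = -1183/9531 = -0.12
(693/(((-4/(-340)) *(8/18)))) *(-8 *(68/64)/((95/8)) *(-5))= 9012465/19 = 474340.26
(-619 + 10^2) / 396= -173/132 = -1.31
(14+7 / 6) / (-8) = -91/48 = -1.90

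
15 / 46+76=3511/46 = 76.33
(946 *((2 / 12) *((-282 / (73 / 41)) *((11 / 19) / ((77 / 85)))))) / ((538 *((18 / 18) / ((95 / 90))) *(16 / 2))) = -3.91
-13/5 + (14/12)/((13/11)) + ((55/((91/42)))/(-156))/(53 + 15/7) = -3162097/1957020 = -1.62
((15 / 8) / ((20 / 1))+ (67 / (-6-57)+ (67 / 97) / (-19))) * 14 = -3738137/265392 = -14.09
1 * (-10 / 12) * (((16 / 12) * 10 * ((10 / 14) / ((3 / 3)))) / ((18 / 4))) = -1000/567 = -1.76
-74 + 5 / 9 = -661/9 = -73.44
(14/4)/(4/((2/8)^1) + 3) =7/38 = 0.18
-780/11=-70.91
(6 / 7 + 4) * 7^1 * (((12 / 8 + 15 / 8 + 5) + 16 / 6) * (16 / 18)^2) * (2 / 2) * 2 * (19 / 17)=161120/243 = 663.05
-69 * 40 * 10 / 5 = -5520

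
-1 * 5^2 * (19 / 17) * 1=-475/17 = -27.94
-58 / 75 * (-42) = 812/25 = 32.48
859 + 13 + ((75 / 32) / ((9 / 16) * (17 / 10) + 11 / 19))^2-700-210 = -776908157/21780889 = -35.67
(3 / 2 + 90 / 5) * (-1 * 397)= -15483/2 = -7741.50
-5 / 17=-0.29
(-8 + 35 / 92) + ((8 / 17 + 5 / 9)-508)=-514.59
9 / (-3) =-3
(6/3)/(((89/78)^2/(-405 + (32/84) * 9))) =-34204248/55447 = -616.88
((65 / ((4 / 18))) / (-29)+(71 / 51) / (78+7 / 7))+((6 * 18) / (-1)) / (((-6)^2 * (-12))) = -4588853/467364 = -9.82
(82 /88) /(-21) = -41/924 = -0.04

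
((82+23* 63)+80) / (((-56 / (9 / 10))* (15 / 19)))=-91827/2800 = -32.80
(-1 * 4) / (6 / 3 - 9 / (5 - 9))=-0.94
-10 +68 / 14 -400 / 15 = -668/21 = -31.81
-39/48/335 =-13/5360 = 0.00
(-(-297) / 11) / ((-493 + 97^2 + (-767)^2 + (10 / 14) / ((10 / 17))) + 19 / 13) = 1638/36230599 = 0.00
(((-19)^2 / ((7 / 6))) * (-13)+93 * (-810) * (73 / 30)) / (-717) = 437093/1673 = 261.26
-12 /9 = -4/3 = -1.33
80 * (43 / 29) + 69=187.62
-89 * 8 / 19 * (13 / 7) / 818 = -4628/54397 = -0.09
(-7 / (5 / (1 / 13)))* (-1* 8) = 56/65 = 0.86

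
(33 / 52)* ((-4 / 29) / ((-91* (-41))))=-33/1406587 = 0.00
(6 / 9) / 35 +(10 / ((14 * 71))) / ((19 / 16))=3898/141645 = 0.03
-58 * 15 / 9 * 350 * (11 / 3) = -1116500/9 = -124055.56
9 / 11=0.82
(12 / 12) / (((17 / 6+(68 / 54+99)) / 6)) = 324/5567 = 0.06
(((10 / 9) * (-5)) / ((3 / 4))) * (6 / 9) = -400/81 = -4.94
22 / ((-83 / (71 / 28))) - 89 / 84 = -1.73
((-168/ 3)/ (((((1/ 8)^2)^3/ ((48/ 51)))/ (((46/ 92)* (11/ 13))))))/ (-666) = 645922816/73593 = 8776.96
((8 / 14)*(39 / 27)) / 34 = 26/1071 = 0.02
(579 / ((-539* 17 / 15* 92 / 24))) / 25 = -10422/1053745 = -0.01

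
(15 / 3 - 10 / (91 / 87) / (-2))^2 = 792100/8281 = 95.65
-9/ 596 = -0.02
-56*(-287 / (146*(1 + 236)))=8036/17301 = 0.46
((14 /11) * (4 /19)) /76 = 14/3971 = 0.00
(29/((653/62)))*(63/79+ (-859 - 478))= -3679.16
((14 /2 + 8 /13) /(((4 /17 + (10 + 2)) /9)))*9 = 136323/2704 = 50.42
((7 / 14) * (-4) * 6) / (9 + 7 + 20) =-1/3 = -0.33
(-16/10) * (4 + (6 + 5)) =-24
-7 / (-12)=7/12 = 0.58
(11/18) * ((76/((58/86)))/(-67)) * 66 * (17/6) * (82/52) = -68903329/227331 = -303.10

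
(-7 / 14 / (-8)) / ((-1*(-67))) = 1/1072 = 0.00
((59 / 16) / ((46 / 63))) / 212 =3717/156032 = 0.02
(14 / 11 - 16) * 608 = -98496/11 = -8954.18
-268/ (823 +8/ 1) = -268/831 = -0.32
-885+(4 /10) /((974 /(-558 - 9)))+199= -1670977/2435 = -686.23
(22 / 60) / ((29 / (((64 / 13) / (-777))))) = -352/4393935 = 0.00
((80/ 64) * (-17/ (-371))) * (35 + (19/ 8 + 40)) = 4.43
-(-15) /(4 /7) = 105/4 = 26.25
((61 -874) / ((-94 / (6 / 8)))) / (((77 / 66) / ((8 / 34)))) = 7317/5593 = 1.31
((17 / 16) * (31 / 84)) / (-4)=-527/5376 = -0.10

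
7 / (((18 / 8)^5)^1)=0.12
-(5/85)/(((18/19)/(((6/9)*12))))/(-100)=19/3825 = 0.00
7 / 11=0.64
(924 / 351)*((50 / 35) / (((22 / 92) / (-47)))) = -86480/117 = -739.15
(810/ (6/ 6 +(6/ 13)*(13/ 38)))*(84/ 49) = 92340/77 = 1199.22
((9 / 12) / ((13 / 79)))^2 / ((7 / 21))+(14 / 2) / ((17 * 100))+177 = 275028607/1149200 = 239.32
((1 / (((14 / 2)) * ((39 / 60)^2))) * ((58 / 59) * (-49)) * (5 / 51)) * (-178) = 144536000/508521 = 284.23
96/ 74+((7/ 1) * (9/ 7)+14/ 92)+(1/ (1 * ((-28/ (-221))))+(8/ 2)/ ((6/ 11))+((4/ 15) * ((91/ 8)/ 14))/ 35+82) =107.68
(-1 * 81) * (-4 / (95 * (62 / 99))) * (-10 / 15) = -3.63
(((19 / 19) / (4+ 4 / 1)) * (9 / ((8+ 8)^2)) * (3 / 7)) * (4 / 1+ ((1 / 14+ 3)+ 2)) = 3429/200704 = 0.02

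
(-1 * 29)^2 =841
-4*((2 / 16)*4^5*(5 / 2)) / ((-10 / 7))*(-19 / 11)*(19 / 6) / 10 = -80864/165 = -490.08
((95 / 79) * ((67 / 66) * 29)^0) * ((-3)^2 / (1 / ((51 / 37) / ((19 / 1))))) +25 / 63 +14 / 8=2.93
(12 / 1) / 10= 6/5 = 1.20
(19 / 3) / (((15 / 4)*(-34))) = -38/765 = -0.05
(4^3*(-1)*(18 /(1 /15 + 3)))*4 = -34560/23 = -1502.61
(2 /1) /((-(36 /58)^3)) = -24389/2916 = -8.36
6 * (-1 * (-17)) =102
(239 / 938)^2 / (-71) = -57121/62468924 = 0.00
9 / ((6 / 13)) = 39/2 = 19.50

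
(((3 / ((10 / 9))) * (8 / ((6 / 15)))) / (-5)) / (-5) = 54/25 = 2.16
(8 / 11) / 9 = 8/99 = 0.08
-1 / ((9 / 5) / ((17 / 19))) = -85/171 = -0.50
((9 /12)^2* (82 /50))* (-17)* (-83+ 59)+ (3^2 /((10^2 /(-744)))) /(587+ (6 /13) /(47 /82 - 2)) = 180513549/479750 = 376.27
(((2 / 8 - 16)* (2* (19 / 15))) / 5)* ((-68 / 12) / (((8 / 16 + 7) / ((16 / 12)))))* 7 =63308/1125 = 56.27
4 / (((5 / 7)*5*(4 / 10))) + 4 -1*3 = 19/5 = 3.80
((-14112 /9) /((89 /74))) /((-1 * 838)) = 58016/37291 = 1.56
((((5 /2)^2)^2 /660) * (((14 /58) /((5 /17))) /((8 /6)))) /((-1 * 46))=-2975/3756544 = 0.00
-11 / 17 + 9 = 8.35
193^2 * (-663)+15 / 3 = -24696082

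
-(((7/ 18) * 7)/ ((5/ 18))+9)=-94/5 = -18.80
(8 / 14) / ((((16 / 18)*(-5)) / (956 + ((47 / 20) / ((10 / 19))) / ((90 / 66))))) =-8633469/70000 = -123.34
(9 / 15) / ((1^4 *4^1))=3/20 = 0.15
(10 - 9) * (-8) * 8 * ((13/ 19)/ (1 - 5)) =208/19 = 10.95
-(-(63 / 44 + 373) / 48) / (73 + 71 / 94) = 774325/7321248 = 0.11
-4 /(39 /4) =-16/39 = -0.41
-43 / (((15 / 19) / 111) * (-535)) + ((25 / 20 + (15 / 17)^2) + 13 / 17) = 43582299/3092300 = 14.09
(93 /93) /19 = 1/19 = 0.05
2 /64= 1/32 = 0.03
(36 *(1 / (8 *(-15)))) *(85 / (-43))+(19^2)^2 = 11207657/86 = 130321.59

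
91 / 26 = 7/2 = 3.50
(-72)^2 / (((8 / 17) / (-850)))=-9363600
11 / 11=1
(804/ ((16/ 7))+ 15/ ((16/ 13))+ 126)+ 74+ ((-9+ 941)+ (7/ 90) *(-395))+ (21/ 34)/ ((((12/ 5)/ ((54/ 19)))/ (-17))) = 3974809/2736 = 1452.78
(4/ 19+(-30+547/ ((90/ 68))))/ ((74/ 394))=64594724/31635 = 2041.88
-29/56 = -0.52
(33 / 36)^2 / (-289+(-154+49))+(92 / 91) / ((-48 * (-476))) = -1283123/614394144 = 0.00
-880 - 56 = -936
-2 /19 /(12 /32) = -16/57 = -0.28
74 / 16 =37/8 = 4.62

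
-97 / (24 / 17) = -1649/24 = -68.71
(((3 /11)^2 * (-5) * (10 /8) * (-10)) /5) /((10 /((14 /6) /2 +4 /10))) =141/968 = 0.15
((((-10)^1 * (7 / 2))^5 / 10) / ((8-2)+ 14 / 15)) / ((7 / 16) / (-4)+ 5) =-630262500/4069 = -154893.71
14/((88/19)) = 133/44 = 3.02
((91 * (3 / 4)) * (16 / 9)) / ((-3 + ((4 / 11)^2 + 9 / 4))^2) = 6559168/20631 = 317.93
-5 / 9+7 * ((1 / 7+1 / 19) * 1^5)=139/171 = 0.81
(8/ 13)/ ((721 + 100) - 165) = 1/1066 = 0.00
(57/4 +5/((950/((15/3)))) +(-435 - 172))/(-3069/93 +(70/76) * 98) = -45047/4352 = -10.35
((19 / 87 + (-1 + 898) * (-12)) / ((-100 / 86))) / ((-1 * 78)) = -40267307/339300 = -118.68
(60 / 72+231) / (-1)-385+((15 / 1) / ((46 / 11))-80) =-47834/69 = -693.25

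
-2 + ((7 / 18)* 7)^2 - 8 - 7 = -3107/324 = -9.59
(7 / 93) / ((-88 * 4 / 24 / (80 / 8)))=-35/682 = -0.05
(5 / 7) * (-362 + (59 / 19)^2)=-636005/2527 = -251.68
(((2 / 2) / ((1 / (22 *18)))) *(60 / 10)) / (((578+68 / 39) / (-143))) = -6625476/11305 = -586.07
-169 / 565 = -0.30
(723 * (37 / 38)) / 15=8917/190 = 46.93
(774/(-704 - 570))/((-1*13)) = 387/8281 = 0.05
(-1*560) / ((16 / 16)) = -560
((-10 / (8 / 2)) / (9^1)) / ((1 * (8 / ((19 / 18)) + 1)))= -95/2934 = -0.03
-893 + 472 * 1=-421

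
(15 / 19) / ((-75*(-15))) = 1/1425 = 0.00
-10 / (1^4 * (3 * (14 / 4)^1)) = -20/21 = -0.95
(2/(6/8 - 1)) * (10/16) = -5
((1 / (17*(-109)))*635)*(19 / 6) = -1.09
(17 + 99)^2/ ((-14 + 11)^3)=-13456/27 = -498.37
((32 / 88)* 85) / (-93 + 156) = 340/693 = 0.49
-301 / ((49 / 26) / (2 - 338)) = 53664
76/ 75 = 1.01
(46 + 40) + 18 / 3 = 92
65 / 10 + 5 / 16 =109/16 = 6.81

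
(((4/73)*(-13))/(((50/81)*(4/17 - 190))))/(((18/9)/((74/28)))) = 662337/82424300 = 0.01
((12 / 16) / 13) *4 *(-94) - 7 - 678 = -9187/13 = -706.69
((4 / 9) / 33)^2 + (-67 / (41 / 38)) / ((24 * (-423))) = 4282219/679914972 = 0.01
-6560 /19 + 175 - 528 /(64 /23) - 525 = -67261/76 = -885.01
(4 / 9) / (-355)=-4/3195 = 0.00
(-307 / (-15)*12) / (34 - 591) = -1228/2785 = -0.44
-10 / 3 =-3.33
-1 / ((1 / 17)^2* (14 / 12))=-1734/7 = -247.71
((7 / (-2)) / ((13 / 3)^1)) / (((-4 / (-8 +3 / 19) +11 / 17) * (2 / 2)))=-17731/25402 = -0.70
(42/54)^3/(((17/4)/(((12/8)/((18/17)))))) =343/2187 = 0.16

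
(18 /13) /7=18/91 = 0.20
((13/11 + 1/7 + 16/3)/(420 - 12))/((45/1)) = 769/2120580 = 0.00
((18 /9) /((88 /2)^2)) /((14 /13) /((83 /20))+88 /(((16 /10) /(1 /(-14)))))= -7553/26825700 = 0.00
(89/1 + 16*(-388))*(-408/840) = 104023/35 = 2972.09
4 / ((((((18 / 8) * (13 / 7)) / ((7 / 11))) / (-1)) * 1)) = -784/1287 = -0.61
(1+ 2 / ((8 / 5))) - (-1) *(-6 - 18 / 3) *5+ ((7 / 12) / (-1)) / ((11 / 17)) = -3871/66 = -58.65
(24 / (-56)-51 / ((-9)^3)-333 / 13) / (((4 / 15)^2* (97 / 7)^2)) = -1.90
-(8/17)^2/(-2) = 32/289 = 0.11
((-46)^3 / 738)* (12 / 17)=-194672/2091 = -93.10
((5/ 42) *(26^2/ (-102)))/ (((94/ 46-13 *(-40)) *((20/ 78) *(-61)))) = 50531/522952878 = 0.00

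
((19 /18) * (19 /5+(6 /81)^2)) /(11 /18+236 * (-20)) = -13871/16296795 = 0.00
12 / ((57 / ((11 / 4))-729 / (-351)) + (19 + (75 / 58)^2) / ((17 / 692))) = 6133413/441749329 = 0.01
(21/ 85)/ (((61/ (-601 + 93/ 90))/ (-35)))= 881951/10370 = 85.05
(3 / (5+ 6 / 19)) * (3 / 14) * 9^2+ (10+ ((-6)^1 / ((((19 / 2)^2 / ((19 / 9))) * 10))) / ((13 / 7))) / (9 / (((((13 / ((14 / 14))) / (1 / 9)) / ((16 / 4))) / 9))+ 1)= 35111189/2820930 = 12.45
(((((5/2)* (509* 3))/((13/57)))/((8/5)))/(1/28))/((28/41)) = 89214975/208 = 428918.15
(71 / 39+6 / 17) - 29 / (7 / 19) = -355226/4641 = -76.54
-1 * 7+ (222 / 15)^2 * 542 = 2967817/25 = 118712.68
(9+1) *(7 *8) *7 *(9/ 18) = 1960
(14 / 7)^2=4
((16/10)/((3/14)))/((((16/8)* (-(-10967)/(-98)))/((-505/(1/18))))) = 3325728/10967 = 303.25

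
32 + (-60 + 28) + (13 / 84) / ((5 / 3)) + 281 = 281.09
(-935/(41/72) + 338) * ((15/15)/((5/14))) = -748468/205 = -3651.06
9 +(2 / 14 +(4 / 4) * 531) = 3781/7 = 540.14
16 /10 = 8/5 = 1.60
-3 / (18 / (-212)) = 106/3 = 35.33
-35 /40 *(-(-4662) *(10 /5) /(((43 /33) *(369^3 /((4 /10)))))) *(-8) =159544/400086405 = 0.00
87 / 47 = 1.85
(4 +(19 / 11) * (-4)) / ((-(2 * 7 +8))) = 16/121 = 0.13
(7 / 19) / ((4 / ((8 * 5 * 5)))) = 350/19 = 18.42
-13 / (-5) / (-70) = -13/350 = -0.04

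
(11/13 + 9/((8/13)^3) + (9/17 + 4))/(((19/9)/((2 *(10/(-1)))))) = -224014005/537472 = -416.79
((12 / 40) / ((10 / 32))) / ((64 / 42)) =63/100 = 0.63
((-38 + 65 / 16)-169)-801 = -16063/16 = -1003.94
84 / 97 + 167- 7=15604/97 = 160.87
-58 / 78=-29/39 = -0.74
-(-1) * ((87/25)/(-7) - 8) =-1487/175 = -8.50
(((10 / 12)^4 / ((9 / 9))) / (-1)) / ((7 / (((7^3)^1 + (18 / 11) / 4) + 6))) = -4804375/199584 = -24.07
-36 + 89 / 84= -2935/84 = -34.94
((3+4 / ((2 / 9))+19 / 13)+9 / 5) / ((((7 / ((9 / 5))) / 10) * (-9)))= -3154/455 = -6.93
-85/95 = -17/19 = -0.89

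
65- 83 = -18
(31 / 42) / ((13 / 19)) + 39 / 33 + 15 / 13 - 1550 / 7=-1309393/6006 = -218.01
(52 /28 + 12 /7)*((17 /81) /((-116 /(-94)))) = 19975/32886 = 0.61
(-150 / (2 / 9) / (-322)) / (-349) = -0.01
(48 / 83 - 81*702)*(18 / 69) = -28316988/1909 = -14833.41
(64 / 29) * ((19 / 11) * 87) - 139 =2119/11 = 192.64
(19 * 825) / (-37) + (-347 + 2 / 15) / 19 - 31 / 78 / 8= -323121751/731120 = -441.95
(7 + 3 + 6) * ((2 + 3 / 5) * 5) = 208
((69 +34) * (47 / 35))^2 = 23435281/1225 = 19130.84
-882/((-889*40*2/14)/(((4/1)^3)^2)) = 451584/635 = 711.16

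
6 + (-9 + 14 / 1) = 11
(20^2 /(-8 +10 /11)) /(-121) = 200/429 = 0.47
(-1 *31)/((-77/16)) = 496/77 = 6.44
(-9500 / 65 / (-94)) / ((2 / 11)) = 5225/611 = 8.55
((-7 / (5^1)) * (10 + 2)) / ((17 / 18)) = -1512/85 = -17.79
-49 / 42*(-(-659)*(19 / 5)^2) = -1665293/150 = -11101.95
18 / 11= 1.64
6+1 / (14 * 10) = 841/140 = 6.01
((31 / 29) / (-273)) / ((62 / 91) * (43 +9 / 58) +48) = -31/612795 = 0.00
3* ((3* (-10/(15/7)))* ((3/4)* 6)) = -189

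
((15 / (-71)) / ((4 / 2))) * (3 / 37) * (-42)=945/2627 = 0.36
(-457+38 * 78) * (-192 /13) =-481344/13 = -37026.46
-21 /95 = -0.22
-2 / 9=-0.22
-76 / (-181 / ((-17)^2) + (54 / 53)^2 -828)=0.09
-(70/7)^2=-100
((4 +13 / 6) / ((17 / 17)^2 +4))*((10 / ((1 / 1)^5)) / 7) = 37/21 = 1.76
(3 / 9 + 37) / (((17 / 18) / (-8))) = -316.24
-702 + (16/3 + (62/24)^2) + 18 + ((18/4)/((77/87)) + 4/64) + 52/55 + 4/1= -661.90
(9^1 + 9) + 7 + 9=34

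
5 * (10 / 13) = 50/13 = 3.85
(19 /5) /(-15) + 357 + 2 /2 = 26831/75 = 357.75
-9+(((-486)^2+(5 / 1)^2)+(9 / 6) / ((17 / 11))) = 8031241/34 = 236212.97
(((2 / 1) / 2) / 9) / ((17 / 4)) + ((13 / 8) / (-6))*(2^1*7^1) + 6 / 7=-24919/8568 = -2.91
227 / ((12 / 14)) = 1589/6 = 264.83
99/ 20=4.95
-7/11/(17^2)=-7/3179 = 0.00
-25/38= -0.66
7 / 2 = 3.50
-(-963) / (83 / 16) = 15408/83 = 185.64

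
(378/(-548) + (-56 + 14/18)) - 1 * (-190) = 330661/2466 = 134.09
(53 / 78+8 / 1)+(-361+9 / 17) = -466475/1326 = -351.79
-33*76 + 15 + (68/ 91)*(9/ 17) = -2492.60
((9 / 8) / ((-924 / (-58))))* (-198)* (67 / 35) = -26.77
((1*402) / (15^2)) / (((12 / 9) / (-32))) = -1072/25 = -42.88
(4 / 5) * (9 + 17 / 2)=14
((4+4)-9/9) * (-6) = -42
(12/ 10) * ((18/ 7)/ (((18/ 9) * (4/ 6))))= 81/35 = 2.31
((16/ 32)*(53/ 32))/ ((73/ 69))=3657/4672 = 0.78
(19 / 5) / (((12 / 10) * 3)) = 1.06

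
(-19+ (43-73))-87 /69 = -50.26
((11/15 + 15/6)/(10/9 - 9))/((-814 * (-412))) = -291/238111280 = 0.00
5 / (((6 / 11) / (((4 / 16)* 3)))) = 55/8 = 6.88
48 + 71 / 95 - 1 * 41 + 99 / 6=24.25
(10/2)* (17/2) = 85/2 = 42.50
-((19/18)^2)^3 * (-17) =799779977/34012224 = 23.51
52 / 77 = 0.68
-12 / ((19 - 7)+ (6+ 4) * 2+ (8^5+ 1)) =-12/32801 = 0.00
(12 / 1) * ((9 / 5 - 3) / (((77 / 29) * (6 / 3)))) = -1044/385 = -2.71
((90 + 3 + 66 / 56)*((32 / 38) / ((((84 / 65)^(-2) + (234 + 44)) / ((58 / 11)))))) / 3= 205559424/410850737 = 0.50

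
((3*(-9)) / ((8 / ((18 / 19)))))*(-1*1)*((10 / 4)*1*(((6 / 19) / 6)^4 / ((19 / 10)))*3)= 18225/188183524 = 0.00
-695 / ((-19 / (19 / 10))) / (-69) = -1.01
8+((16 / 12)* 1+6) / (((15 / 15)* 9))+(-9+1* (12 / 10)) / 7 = 7.70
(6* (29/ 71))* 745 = 129630/71 = 1825.77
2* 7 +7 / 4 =63/4 = 15.75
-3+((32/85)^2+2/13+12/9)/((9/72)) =2826563/281775 = 10.03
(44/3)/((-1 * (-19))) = 44/57 = 0.77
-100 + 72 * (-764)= -55108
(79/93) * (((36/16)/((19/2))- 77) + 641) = 564613/1178 = 479.30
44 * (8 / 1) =352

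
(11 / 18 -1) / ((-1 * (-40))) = -7/720 = -0.01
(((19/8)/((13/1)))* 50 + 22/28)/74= 0.13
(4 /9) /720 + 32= 51841/1620 = 32.00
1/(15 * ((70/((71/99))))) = 71/103950 = 0.00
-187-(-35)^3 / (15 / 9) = 25538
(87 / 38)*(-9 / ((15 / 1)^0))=-783/38 = -20.61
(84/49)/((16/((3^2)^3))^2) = 1594323/448 = 3558.76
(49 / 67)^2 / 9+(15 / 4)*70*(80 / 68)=212146067/686817 = 308.88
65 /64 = 1.02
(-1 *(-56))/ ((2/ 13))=364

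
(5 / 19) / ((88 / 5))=25/1672 = 0.01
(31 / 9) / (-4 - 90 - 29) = -31/1107 = -0.03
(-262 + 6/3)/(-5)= 52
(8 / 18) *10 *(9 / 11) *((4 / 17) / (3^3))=0.03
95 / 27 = 3.52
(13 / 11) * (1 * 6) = 78/11 = 7.09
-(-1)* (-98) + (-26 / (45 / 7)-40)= -6392/45 = -142.04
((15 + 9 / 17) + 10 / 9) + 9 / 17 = 2627/153 = 17.17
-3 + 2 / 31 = -91/31 = -2.94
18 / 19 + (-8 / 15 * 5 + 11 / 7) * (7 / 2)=-329/114 = -2.89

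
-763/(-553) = 109/79 = 1.38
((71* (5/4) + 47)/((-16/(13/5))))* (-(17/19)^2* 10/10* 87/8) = 177484437/924160 = 192.05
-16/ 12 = -4/3 = -1.33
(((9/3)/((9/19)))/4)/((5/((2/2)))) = 19/60 = 0.32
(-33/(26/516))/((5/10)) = -17028/13 = -1309.85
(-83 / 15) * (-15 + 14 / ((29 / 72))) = -15853/145 = -109.33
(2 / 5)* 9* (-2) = -36/5 = -7.20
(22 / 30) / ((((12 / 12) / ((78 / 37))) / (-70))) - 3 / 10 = -40151/370 = -108.52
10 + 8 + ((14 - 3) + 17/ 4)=133/4 = 33.25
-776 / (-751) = 776/751 = 1.03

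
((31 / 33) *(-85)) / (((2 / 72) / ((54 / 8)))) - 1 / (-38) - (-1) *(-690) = -8398939/418 = -20093.16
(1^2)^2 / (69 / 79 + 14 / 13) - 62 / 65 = -57431/130195 = -0.44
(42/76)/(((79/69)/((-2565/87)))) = -65205/4582 = -14.23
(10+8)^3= 5832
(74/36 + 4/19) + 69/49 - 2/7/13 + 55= 58.65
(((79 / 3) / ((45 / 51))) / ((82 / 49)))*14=460649/1845 = 249.67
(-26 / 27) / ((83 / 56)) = -1456/2241 = -0.65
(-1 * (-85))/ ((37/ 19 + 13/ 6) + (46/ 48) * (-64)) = -9690/6523 = -1.49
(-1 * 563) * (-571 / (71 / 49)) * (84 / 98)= 190167.13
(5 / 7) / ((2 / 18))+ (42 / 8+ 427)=12283/28 = 438.68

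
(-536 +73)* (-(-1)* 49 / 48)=-472.65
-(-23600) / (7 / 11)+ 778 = 265046/7 = 37863.71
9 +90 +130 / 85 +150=4259/17 = 250.53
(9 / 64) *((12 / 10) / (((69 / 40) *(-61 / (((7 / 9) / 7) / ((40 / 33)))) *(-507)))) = 11/37937120 = 0.00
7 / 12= 0.58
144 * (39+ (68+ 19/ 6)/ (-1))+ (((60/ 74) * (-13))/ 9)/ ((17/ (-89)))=-8729014/1887 = -4625.87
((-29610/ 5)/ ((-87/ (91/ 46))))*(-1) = -89817/667 = -134.66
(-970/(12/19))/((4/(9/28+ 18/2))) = -801705/224 = -3579.04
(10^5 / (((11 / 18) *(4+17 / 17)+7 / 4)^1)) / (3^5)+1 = 404671/4671 = 86.63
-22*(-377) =8294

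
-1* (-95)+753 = 848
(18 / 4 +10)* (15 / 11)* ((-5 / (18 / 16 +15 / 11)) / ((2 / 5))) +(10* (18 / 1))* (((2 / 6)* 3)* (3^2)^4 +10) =86335690/73 = 1182680.68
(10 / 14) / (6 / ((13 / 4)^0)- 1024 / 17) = -85/6454 = -0.01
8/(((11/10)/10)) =800/11 = 72.73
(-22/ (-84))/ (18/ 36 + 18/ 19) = 19/105 = 0.18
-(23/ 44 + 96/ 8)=-551/44 = -12.52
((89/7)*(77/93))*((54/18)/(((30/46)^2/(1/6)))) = 517891/41850 = 12.37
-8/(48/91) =-91/6 = -15.17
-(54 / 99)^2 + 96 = 11580/121 = 95.70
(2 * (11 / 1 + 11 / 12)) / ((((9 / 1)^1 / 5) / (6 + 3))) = 715/6 = 119.17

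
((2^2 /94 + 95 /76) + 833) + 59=167939/188 = 893.29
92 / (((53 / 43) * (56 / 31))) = 30659/742 = 41.32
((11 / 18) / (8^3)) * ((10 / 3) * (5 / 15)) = 55/41472 = 0.00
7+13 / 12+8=16.08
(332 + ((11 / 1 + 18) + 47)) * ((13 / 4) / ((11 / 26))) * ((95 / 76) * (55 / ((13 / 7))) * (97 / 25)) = 450177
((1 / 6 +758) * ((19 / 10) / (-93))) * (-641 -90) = 63181061/5580 = 11322.77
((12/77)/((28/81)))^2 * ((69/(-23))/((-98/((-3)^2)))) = 1594323/28471058 = 0.06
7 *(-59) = -413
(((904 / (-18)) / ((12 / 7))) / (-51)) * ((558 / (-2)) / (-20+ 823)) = -0.20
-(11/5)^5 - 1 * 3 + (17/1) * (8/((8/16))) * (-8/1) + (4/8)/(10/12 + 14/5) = -759729559/340625 = -2230.40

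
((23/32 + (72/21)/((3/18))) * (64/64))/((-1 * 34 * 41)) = -0.02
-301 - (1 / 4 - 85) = -865/4 = -216.25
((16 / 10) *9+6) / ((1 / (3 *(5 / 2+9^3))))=223839/5 = 44767.80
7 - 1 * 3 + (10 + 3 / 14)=199/14 = 14.21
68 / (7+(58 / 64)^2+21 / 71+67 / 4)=4943872/1807935 = 2.73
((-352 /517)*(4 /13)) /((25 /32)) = -4096/15275 = -0.27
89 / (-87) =-1.02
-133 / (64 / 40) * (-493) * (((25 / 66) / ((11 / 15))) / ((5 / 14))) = 57372875/968 = 59269.50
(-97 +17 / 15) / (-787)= 1438/11805 = 0.12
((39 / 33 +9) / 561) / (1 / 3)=0.05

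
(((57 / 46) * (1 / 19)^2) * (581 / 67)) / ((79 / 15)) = 26145/4626082 = 0.01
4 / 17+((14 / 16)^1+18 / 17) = 295/136 = 2.17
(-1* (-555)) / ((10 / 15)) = 832.50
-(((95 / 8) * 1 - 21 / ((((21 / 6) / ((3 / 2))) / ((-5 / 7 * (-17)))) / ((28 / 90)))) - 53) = 601/8 = 75.12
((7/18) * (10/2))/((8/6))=35/24 = 1.46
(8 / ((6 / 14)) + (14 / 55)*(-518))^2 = 348792976/27225 = 12811.50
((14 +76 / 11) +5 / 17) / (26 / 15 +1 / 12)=237900/20383 = 11.67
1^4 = 1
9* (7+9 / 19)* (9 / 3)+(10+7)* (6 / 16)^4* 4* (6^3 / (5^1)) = 3160161/12160 = 259.88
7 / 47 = 0.15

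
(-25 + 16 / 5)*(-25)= 545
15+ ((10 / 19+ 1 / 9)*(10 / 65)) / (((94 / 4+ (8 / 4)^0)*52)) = 21240874/1416051 = 15.00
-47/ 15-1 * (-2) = -17/15 = -1.13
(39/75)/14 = 13/350 = 0.04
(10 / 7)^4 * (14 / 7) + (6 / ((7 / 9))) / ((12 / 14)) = 41609/2401 = 17.33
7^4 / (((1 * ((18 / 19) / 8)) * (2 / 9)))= 91238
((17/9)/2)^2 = 289/324 = 0.89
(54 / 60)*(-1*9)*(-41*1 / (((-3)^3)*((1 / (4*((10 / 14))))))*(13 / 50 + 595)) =-3660849/175 = -20919.14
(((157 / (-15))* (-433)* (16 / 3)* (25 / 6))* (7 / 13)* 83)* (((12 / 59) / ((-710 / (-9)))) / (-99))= -631951376/5391243 = -117.22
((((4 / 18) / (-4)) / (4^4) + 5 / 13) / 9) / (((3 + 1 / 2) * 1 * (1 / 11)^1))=253297/1886976 = 0.13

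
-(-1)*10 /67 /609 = 10/40803 = 0.00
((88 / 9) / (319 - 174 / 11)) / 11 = 88/30015 = 0.00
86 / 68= 1.26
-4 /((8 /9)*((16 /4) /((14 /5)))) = -63/20 = -3.15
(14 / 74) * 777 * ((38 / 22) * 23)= 64239/11 = 5839.91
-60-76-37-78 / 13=-179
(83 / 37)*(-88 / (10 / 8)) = -29216/185 = -157.92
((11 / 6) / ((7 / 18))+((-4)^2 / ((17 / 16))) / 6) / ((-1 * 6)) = -2579/2142 = -1.20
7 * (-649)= -4543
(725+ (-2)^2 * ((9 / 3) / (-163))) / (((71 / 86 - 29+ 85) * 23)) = 10162018/18321363 = 0.55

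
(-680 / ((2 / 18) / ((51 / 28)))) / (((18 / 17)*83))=-73695/581 = -126.84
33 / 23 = 1.43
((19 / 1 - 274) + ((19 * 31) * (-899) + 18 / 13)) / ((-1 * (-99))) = -6886940/1287 = -5351.16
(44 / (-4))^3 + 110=-1221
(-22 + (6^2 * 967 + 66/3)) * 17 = 591804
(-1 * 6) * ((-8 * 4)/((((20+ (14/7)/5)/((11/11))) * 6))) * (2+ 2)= 320/51 = 6.27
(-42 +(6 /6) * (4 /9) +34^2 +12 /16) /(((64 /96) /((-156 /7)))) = -521911/14 = -37279.36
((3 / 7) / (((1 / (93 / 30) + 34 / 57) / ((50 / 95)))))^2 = 1946025/32307856 = 0.06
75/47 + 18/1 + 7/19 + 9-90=-54505/893 = -61.04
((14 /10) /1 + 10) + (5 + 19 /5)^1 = 101/5 = 20.20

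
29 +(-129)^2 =16670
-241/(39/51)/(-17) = 241/13 = 18.54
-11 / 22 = -1/2 = -0.50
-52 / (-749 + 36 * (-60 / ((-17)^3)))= 255476/3677677 = 0.07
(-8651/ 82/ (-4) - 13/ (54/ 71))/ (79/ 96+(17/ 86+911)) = 344860/33883389 = 0.01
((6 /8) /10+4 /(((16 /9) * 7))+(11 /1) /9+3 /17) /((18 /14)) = 76903/55080 = 1.40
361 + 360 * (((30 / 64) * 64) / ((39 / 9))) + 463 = 43112/13 = 3316.31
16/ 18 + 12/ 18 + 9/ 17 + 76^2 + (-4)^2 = 886495/153 = 5794.08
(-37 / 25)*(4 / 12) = -37/75 = -0.49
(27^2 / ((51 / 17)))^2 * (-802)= -47357298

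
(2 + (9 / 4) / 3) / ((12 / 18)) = 33/8 = 4.12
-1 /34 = -0.03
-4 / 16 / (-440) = 1/1760 = 0.00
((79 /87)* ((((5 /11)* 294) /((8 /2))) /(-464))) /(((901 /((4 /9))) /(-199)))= 3851645/600130872 = 0.01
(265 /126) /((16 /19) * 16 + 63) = 5035/183078 = 0.03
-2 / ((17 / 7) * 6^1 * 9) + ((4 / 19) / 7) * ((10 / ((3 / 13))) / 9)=7909/61047 = 0.13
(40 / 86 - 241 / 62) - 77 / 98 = -4.21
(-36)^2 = 1296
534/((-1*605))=-534/605 = -0.88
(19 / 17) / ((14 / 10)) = 95/119 = 0.80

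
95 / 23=4.13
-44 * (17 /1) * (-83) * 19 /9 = 1179596/9 = 131066.22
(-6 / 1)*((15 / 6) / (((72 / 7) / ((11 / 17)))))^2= -148225/998784 = -0.15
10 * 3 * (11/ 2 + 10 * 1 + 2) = 525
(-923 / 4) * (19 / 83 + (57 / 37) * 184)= -804124061/12284 = -65461.09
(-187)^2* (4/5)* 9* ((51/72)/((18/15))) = 594473/4 = 148618.25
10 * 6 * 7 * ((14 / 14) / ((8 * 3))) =35/2 = 17.50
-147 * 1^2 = -147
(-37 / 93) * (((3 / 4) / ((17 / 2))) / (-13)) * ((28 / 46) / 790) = 259/124482670 = 0.00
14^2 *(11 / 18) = 119.78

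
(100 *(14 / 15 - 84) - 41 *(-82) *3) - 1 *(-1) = 1780.33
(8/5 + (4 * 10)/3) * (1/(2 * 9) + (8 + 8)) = 32368/135 = 239.76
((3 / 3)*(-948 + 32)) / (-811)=916/811 = 1.13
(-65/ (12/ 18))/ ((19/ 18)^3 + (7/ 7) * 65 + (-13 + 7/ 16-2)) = -1137240/602021 = -1.89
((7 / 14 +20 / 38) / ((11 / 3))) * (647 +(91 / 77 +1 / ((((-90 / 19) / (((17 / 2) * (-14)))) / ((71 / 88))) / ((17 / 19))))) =68604029/367840 = 186.51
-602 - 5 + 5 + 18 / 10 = -3001/5 = -600.20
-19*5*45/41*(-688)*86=252943200/41 = 6169346.34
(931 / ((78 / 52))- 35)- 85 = 1502/3 = 500.67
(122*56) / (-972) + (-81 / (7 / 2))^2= 6293600/11907 = 528.56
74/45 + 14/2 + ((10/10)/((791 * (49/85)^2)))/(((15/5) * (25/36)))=738941359/85463595 = 8.65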